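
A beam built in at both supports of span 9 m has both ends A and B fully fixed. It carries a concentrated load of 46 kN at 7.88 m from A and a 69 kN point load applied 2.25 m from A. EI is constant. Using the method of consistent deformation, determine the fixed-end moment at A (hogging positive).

M_A = 92.94 kN·m

Release both end moments; the primary structure is a simply-supported span AB with redundants M_A and M_B.
On the primary (simply-supported) span, the end slopes from the loading are:
  at A: point load 46 at a = 7.88: Pab(L + b)/(6LEI) = 76.08/EI
  at B: point load 46 at a = 7.88: Pab(L + a)/(6LEI) = 126.9/EI
  at A: point load 69 at a = 2.25: Pab(L + b)/(6LEI) = 305.6/EI
  at B: point load 69 at a = 2.25: Pab(L + a)/(6LEI) = 218.3/EI
  θ_A0 = 381.7/EI,  θ_B0 = 345.2/EI
Flexibility coefficients: a unit moment at one end gives L/(3EI) there and L/(6EI) at the far end, so f₁₁ = f₂₂ = 3/EI and f₁₂ = f₂₁ = 1.5/EI.
Compatibility — zero rotation at each built-in end:
  3 M_A + 1.5 M_B = 381.7
  1.5 M_A + 3 M_B = 345.2
Solving the pair gives M_A = 92.94 kN·m and M_B = 68.6 kN·m (hogging).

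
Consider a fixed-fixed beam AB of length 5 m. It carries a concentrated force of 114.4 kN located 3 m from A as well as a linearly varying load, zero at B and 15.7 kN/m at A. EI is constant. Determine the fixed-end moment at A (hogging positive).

Release both end moments; the primary structure is a simply-supported span AB with redundants M_A and M_B.
On the primary (simply-supported) span, the end slopes from the loading are:
  at A: point load 114.4 at a = 3: Pab(L + b)/(6LEI) = 160.2/EI
  at B: point load 114.4 at a = 3: Pab(L + a)/(6LEI) = 183/EI
  at A: triangular load, peak 15.7: w₀L³/(45EI) = 43.61/EI
  at B: triangular load, peak 15.7: 7w₀L³/(360EI) = 38.16/EI
  θ_A0 = 203.8/EI,  θ_B0 = 221.2/EI
Flexibility coefficients: a unit moment at one end gives L/(3EI) there and L/(6EI) at the far end, so f₁₁ = f₂₂ = 1.667/EI and f₁₂ = f₂₁ = 0.8333/EI.
Compatibility — zero rotation at each built-in end:
  1.667 M_A + 0.8333 M_B = 203.8
  0.8333 M_A + 1.667 M_B = 221.2
Solving the pair gives M_A = 74.54 kN·m and M_B = 95.45 kN·m (hogging).

M_A = 74.54 kN·m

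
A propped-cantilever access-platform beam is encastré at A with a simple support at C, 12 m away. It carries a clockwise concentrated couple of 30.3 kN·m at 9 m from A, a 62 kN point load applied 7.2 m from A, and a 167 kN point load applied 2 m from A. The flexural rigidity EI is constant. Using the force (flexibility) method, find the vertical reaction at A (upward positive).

Choose R_C as the redundant. The primary structure is the cantilever fixed at A.
Free-end deflection of the primary structure under the applied loading (downward +):
  clockwise couple 30.3 at a = 9: M₀a(2L − a)/(2EI) = 2045/EI
  point load 62 at a = 7.2: Pa²(3L − a)/(6EI) = 15428/EI
  point load 167 at a = 2: Pa²(3L − a)/(6EI) = 3785/EI
  δ_0 = 21258/EI
Flexibility coefficient — unit upward force at C: δ_{CC} = L³/(3EI) = 576/EI.
The prop prevents deflection at C: R_C = δ_0/δ_{CC} = 21258/576 = 36.91 kN.
Vertical equilibrium: R_A = ΣP − R_C = 229 − 36.91 = 192.1 kN.

R_A = 192.1 kN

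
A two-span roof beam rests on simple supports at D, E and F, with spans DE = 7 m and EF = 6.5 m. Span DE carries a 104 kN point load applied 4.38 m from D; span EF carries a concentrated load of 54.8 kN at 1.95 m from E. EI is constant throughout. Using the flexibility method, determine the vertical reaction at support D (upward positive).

R_D = 24.29 kN

Take M_E as the redundant. Released structure: two simple spans DE and EF with a hinge at E.
Discontinuity in slope at E on the released structure — sum the simple-span end rotations:
  span DE: point load 104 at a = 4.38: Pab(L + a)/(6LEI) = 323.4/EI
  span EF: point load 54.8 at a = 1.95: Pab(L + b)/(6LEI) = 137.8/EI
  relative rotation θ_0 = (323.4 + 137.8)/EI = 461.1/EI
A unit hogging moment at E produces rotation L₁/(3EI) + L₂/(3EI) = 4.5/EI.
Compatibility: M_E·(L₁+L₂)/(3EI) = θ_0, giving M_E = 102.5 kN·m (hogging).
Span DE, ΣM about D with M_E applied at E: R_E^{DE}·7 = 455.5 + 102.5, so R_E^{DE} = 79.71 kN and R_D = 104 − 79.71 = 24.29 kN.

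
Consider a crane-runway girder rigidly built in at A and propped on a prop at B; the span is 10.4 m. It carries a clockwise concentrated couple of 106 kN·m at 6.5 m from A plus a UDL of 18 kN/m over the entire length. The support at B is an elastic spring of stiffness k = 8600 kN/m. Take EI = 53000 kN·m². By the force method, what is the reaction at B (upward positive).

R_B = 81.99 kN

Take the reaction at B as the redundant and release it; the primary structure is a cantilever fixed at A.
Downward deflection at the released point B due to the loads:
  clockwise couple 106 at a = 6.5: M₀a(2L − a)/(2EI) = 4926/EI
  UDL 18: wL⁴/(8EI) = 26322/EI
  δ_0 = 31248/EI
Tip deflection under a unit load at B: L³/(3EI) = 375/EI.
With EI = 53000 kN·m²: δ_0 = 0.58959 m and δ_{BB} = 0.007075 m/kN.
Compatibility — the spring shortens by R_B/k under the reaction it provides: δ_0 − R_B·δ_{BB} = R_B/k. With 1/k = 0.000116 m/kN, R_B = δ_0 / (δ_{BB} + 1/k) = 0.58959 / (0.007075 + 0.000116) = 81.99 kN.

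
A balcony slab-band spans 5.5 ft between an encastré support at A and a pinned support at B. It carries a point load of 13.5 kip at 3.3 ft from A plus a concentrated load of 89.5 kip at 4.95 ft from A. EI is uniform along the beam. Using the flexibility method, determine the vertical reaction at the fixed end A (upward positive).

Remove the prop at B; the released (primary) structure is a cantilever built in at A.
Primary-structure tip deflection at B by superposition:
  point load 13.5 at a = 3.3: Pa²(3L − a)/(6EI) = 323.4/EI
  point load 89.5 at a = 4.95: Pa²(3L − a)/(6EI) = 4221/EI
  δ_0 = 4545/EI
Tip deflection under a unit load at B: L³/(3EI) = 55.46/EI.
The prop prevents deflection at B: R_B = δ_0/δ_{BB} = 4545/55.46 = 81.95 kip.
Vertical equilibrium: R_A = ΣP − R_B = 103 − 81.95 = 21.05 kip.

R_A = 21.05 kip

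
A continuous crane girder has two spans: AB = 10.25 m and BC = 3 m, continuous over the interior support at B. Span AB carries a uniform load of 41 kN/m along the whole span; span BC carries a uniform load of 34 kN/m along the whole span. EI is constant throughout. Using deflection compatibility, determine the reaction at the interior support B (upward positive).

Release continuity at B by inserting a hinge; the redundant is the internal moment M_B. The primary structure is two simply-supported spans AB and BC.
Rotations at B on the released spans (each span's end-slope, ×1/EI):
  span AB: UDL 41: wL³/(24EI) = 1840/EI
  span BC: UDL 34: wL³/(24EI) = 38.25/EI
  relative rotation θ_0 = (1840 + 38.25)/EI = 1878/EI
A unit hogging moment at B produces rotation L₁/(3EI) + L₂/(3EI) = 4.417/EI.
Compatibility: M_B·(L₁+L₂)/(3EI) = θ_0, giving M_B = 425.2 kN·m (hogging).
Span AB, ΣM about A with M_B applied at B: R_B^{AB}·10.25 = 2154 + 425.2, so R_B^{AB} = 251.6 kN and R_A = 420.2 − 251.6 = 168.6 kN.
Span BC, ΣM about C: R_B^{BC}·3 = 153 + 425.2, so R_B^{BC} = 192.7 kN and R_C = 102 − 192.7 = -90.73 kN.
R_B = 251.6 + 192.7 = 444.3 kN.

R_B = 444.3 kN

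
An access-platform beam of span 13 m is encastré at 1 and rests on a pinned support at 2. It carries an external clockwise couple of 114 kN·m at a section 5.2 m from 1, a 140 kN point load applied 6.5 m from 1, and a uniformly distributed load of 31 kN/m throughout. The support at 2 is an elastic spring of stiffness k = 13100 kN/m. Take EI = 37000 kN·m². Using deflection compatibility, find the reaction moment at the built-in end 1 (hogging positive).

M_1 = 1011 kN·m

Take the reaction at 2 as the redundant and release it; the primary structure is a cantilever fixed at 1.
Downward deflection at the released point 2 due to the loads:
  clockwise couple 114 at a = 5.2: M₀a(2L − a)/(2EI) = 6165/EI
  point load 140 at a = 6.5: Pa²(3L − a)/(6EI) = 32040/EI
  UDL 31: wL⁴/(8EI) = 110674/EI
  δ_0 = 148879/EI
Flexibility coefficient — unit upward force at 2: δ_{22} = L³/(3EI) = 732.3/EI.
With EI = 37000 kN·m²: δ_0 = 4.0237 m and δ_{22} = 0.019793 m/kN.
Compatibility — the spring shortens by R_2/k under the reaction it provides: δ_0 − R_2·δ_{22} = R_2/k. With 1/k = 0.000076 m/kN, R_2 = δ_0 / (δ_{22} + 1/k) = 4.0237 / (0.019793 + 0.000076) = 202.5 kN.
Moment equilibrium about 1: M_1 = Σ(load moments about 1) − R_2·L = 3644 − 202.5×13 = 1011 kN·m.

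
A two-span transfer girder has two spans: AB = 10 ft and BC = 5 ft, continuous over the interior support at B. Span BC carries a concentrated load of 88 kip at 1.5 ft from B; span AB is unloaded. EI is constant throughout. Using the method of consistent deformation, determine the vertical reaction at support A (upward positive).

R_A = -2.618 kip

Insert a hinge at B; M_B is the redundant, and each span becomes simply supported.
Rotations at B on the released spans (each span's end-slope, ×1/EI):
  span BC: point load 88 at a = 1.5: Pab(L + b)/(6LEI) = 130.9/EI
  relative rotation θ_0 = (0 + 130.9)/EI = 130.9/EI
A unit hogging moment at B produces rotation L₁/(3EI) + L₂/(3EI) = 5/EI.
Compatibility: M_B·(L₁+L₂)/(3EI) = θ_0, giving M_B = 26.18 kip·ft (hogging).
Span AB, ΣM about A with M_B applied at B: R_B^{AB}·10 = 0 + 26.18, so R_B^{AB} = 2.618 kip and R_A = 0 − 2.618 = -2.618 kip.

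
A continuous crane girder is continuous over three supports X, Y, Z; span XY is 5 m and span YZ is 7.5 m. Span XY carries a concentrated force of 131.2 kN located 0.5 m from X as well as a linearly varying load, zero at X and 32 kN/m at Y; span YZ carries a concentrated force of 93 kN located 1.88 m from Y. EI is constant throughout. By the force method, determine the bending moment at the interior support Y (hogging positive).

M_Y = 103.1 kN·m

Take M_Y as the redundant. Released structure: two simple spans XY and YZ with a hinge at Y.
Discontinuity in slope at Y on the released structure — sum the simple-span end rotations:
  span XY: point load 131.2 at a = 0.5: Pab(L + a)/(6LEI) = 54.12/EI
  span XY: triangular load, peak 32: w₀L³/(45EI) = 88.89/EI
  span YZ: point load 93 at a = 1.88: Pab(L + b)/(6LEI) = 286.5/EI
  relative rotation θ_0 = (143 + 286.5)/EI = 429.5/EI
A unit hogging moment at Y produces rotation L₁/(3EI) + L₂/(3EI) = 4.167/EI.
Compatibility: M_Y·(L₁+L₂)/(3EI) = θ_0, giving M_Y = 103.1 kN·m (hogging).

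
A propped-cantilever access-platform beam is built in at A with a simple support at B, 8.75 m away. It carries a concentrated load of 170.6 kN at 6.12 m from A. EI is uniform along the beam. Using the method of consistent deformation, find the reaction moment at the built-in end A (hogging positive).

Take the reaction at B as the redundant and release it; the primary structure is a cantilever fixed at A.
Deflection at B on the released cantilever, summing each load's contribution:
  point load 170.6 at a = 6.12: Pa²(3L − a)/(6EI) = 21438/EI
Flexibility coefficient — unit upward force at B: δ_{BB} = L³/(3EI) = 223.3/EI.
The prop prevents deflection at B: R_B = δ_0/δ_{BB} = 21438/223.3 = 96 kN.
Moment equilibrium about A: M_A = Σ(load moments about A) − R_B·L = 1044 − 96×8.75 = 204.1 kN·m.

M_A = 204.1 kN·m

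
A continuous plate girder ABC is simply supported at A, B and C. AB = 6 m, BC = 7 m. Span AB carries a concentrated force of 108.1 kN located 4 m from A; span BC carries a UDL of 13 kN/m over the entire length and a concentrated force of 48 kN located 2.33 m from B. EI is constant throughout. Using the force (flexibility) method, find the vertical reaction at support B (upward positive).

R_B = 190.4 kN

Insert a hinge at B; M_B is the redundant, and each span becomes simply supported.
Discontinuity in slope at B on the released structure — sum the simple-span end rotations:
  span AB: point load 108.1 at a = 4: Pab(L + a)/(6LEI) = 240.2/EI
  span BC: UDL 13: wL³/(24EI) = 185.8/EI
  span BC: point load 48 at a = 2.33: Pab(L + b)/(6LEI) = 145.1/EI
  relative rotation θ_0 = (240.2 + 330.9)/EI = 571.1/EI
A unit hogging moment at B produces rotation L₁/(3EI) + L₂/(3EI) = 4.333/EI.
Slope continuity at B: θ_0 = M_B·4.333/EI, so M_B = 571.1/4.333 = 131.8 kN·m (hogging).
Span AB, ΣM about A with M_B applied at B: R_B^{AB}·6 = 432.4 + 131.8, so R_B^{AB} = 94.03 kN and R_A = 108.1 − 94.03 = 14.07 kN.
Span BC, ΣM about C: R_B^{BC}·7 = 542.7 + 131.8, so R_B^{BC} = 96.35 kN and R_C = 139 − 96.35 = 42.65 kN.
R_B = 94.03 + 96.35 = 190.4 kN.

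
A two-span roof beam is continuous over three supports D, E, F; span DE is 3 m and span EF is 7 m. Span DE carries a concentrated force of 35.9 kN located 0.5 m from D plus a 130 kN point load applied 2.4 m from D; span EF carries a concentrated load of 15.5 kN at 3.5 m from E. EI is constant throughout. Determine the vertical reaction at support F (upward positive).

Insert a hinge at E; M_E is the redundant, and each span becomes simply supported.
Rotations at E on the released spans (each span's end-slope, ×1/EI):
  span DE: point load 35.9 at a = 0.5: Pab(L + a)/(6LEI) = 8.726/EI
  span DE: point load 130 at a = 2.4: Pab(L + a)/(6LEI) = 56.16/EI
  span EF: point load 15.5 at a = 3.5: Pab(L + b)/(6LEI) = 47.47/EI
  relative rotation θ_0 = (64.89 + 47.47)/EI = 112.4/EI
A unit hogging moment at E produces rotation L₁/(3EI) + L₂/(3EI) = 3.333/EI.
Slope continuity at E: θ_0 = M_E·3.333/EI, so M_E = 112.4/3.333 = 33.71 kN·m (hogging).
Span EF, ΣM about F: R_E^{EF}·7 = 54.25 + 33.71, so R_E^{EF} = 12.57 kN and R_F = 15.5 − 12.57 = 2.935 kN.

R_F = 2.935 kN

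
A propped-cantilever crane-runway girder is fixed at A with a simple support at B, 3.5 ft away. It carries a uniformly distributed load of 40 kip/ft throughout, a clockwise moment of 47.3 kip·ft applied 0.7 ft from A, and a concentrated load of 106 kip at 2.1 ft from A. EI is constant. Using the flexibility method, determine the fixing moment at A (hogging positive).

M_A = 145.3 kip·ft

Remove the prop at B; the released (primary) structure is a cantilever built in at A.
Deflection at B on the released cantilever, summing each load's contribution:
  UDL 40: wL⁴/(8EI) = 750.3/EI
  clockwise couple 47.3 at a = 0.7: M₀a(2L − a)/(2EI) = 104.3/EI
  point load 106 at a = 2.1: Pa²(3L − a)/(6EI) = 654.4/EI
  δ_0 = 1509/EI
Tip deflection under a unit load at B: L³/(3EI) = 14.29/EI.
The prop prevents deflection at B: R_B = δ_0/δ_{BB} = 1509/14.29 = 105.6 kip.
Moment equilibrium about A: M_A = Σ(load moments about A) − R_B·L = 514.9 − 105.6×3.5 = 145.3 kip·ft.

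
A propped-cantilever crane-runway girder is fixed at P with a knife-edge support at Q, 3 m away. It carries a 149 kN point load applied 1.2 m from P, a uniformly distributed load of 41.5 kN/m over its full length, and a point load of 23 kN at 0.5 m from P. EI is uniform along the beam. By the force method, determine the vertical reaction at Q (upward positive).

Choose R_Q as the redundant. The primary structure is the cantilever fixed at P.
Deflection at Q on the released cantilever, summing each load's contribution:
  point load 149 at a = 1.2: Pa²(3L − a)/(6EI) = 278.9/EI
  UDL 41.5: wL⁴/(8EI) = 420.2/EI
  point load 23 at a = 0.5: Pa²(3L − a)/(6EI) = 8.146/EI
  δ_0 = 707.3/EI
Flexibility coefficient — unit upward force at Q: δ_{QQ} = L³/(3EI) = 9/EI.
Compatibility at Q: δ_0 − R_Q·δ_{QQ} = 0, so R_Q = 707.3/9 = 78.58 kN.

R_Q = 78.58 kN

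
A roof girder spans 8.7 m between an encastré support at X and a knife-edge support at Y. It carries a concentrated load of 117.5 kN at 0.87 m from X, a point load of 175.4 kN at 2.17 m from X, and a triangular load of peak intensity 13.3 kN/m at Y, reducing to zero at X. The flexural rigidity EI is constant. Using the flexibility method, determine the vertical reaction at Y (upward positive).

R_Y = 48.53 kN

Take the reaction at Y as the redundant and release it; the primary structure is a cantilever fixed at X.
Free-end deflection of the primary structure under the applied loading (downward +):
  point load 117.5 at a = 0.87: Pa²(3L − a)/(6EI) = 374/EI
  point load 175.4 at a = 2.17: Pa²(3L − a)/(6EI) = 3294/EI
  triangular load, peak 13.3 at the free end: 11w₀L⁴/(120EI) = 6985/EI
  δ_0 = 10653/EI
Tip deflection under a unit load at Y: L³/(3EI) = 219.5/EI.
Compatibility at Y: δ_0 − R_Y·δ_{YY} = 0, so R_Y = 10653/219.5 = 48.53 kN.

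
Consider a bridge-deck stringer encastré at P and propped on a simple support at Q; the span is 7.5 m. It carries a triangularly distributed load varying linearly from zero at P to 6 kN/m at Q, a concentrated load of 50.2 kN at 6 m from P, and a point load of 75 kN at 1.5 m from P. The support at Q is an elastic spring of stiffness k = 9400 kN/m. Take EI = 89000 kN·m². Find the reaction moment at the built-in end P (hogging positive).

M_P = 161.4 kN·m

Take the reaction at Q as the redundant and release it; the primary structure is a cantilever fixed at P.
Primary-structure tip deflection at Q by superposition:
  triangular load, peak 6 at the free end: 11w₀L⁴/(120EI) = 1740/EI
  point load 50.2 at a = 6: Pa²(3L − a)/(6EI) = 4970/EI
  point load 75 at a = 1.5: Pa²(3L − a)/(6EI) = 590.6/EI
  δ_0 = 7301/EI
Flexibility coefficient — unit upward force at Q: δ_{QQ} = L³/(3EI) = 140.6/EI.
With EI = 89000 kN·m²: δ_0 = 0.08203 m and δ_{QQ} = 0.00158 m/kN.
Compatibility — the spring shortens by R_Q/k under the reaction it provides: δ_0 − R_Q·δ_{QQ} = R_Q/k. With 1/k = 0.000106 m/kN, R_Q = δ_0 / (δ_{QQ} + 1/k) = 0.08203 / (0.00158 + 0.000106) = 48.64 kN.
Moment equilibrium about P: M_P = Σ(load moments about P) − R_Q·L = 526.2 − 48.64×7.5 = 161.4 kN·m.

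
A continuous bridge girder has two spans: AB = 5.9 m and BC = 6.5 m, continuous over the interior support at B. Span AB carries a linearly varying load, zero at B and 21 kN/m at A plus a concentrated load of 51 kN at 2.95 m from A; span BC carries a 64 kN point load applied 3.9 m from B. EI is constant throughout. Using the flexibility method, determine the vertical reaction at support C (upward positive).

Insert a hinge at B; M_B is the redundant, and each span becomes simply supported.
Discontinuity in slope at B on the released structure — sum the simple-span end rotations:
  span AB: triangular load, peak 21: 7w₀L³/(360EI) = 83.86/EI
  span AB: point load 51 at a = 2.95: Pab(L + a)/(6LEI) = 111/EI
  span BC: point load 64 at a = 3.9: Pab(L + b)/(6LEI) = 151.4/EI
  relative rotation θ_0 = (194.8 + 151.4)/EI = 346.2/EI
A unit hogging moment at B produces rotation L₁/(3EI) + L₂/(3EI) = 4.133/EI.
Compatibility: M_B·(L₁+L₂)/(3EI) = θ_0, giving M_B = 83.77 kN·m (hogging).
Span BC, ΣM about C: R_B^{BC}·6.5 = 166.4 + 83.77, so R_B^{BC} = 38.49 kN and R_C = 64 − 38.49 = 25.51 kN.

R_C = 25.51 kN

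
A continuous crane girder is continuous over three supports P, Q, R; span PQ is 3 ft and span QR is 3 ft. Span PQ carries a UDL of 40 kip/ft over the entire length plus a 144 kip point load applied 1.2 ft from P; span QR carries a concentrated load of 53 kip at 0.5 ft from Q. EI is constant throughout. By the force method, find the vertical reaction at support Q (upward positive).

R_Q = 207.7 kip

Release continuity at Q by inserting a hinge; the redundant is the internal moment M_Q. The primary structure is two simply-supported spans PQ and QR.
Discontinuity in slope at Q on the released structure — sum the simple-span end rotations:
  span PQ: UDL 40: wL³/(24EI) = 45/EI
  span PQ: point load 144 at a = 1.2: Pab(L + a)/(6LEI) = 72.58/EI
  span QR: point load 53 at a = 0.5: Pab(L + b)/(6LEI) = 20.24/EI
  relative rotation θ_0 = (117.6 + 20.24)/EI = 137.8/EI
A unit hogging moment at Q produces rotation L₁/(3EI) + L₂/(3EI) = 2/EI.
Slope continuity at Q: θ_0 = M_Q·2/EI, so M_Q = 137.8/2 = 68.91 kip·ft (hogging).
Span PQ, ΣM about P with M_Q applied at Q: R_Q^{PQ}·3 = 352.8 + 68.91, so R_Q^{PQ} = 140.6 kip and R_P = 264 − 140.6 = 123.4 kip.
Span QR, ΣM about R: R_Q^{QR}·3 = 132.5 + 68.91, so R_Q^{QR} = 67.14 kip and R_R = 53 − 67.14 = -14.14 kip.
R_Q = 140.6 + 67.14 = 207.7 kip.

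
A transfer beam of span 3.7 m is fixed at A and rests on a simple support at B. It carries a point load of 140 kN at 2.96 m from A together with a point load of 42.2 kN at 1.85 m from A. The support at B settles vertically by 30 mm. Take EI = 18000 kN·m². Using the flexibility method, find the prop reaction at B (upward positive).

Release the roller at B. Primary structure: cantilever fixed at A.
Primary-structure tip deflection at B by superposition:
  point load 140 at a = 2.96: Pa²(3L − a)/(6EI) = 1664/EI
  point load 42.2 at a = 1.85: Pa²(3L − a)/(6EI) = 222.7/EI
  δ_0 = 1887/EI
Tip deflection under a unit load at B: L³/(3EI) = 16.88/EI.
With EI = 18000 kN·m²: δ_0 = 0.10482 m and δ_{BB} = 0.000938 m/kN.
Compatibility — the beam at B must follow the support down by 0.03 m: δ_0 − R_B·δ_{BB} = 0.03, so R_B = (0.10482 − 0.03)/0.000938 = 79.77 kN.

R_B = 79.77 kN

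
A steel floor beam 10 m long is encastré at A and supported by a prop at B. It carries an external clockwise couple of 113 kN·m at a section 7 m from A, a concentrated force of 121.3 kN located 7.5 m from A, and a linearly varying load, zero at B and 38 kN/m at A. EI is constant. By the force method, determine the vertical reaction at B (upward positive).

Choose R_B as the redundant. The primary structure is the cantilever fixed at A.
Downward deflection at the released point B due to the loads:
  clockwise couple 113 at a = 7: M₀a(2L − a)/(2EI) = 5142/EI
  point load 121.3 at a = 7.5: Pa²(3L − a)/(6EI) = 25587/EI
  triangular load, peak 38 at the fixed end: w₀L⁴/(30EI) = 12667/EI
  δ_0 = 43395/EI
Tip deflection under a unit load at B: L³/(3EI) = 333.3/EI.
The prop prevents deflection at B: R_B = δ_0/δ_{BB} = 43395/333.3 = 130.2 kN.

R_B = 130.2 kN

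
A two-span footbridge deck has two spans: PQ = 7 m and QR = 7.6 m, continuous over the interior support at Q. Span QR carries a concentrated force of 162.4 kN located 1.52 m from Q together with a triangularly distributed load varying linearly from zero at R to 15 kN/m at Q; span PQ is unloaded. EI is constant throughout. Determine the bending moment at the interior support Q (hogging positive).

Take M_Q as the redundant. Released structure: two simple spans PQ and QR with a hinge at Q.
Rotations at Q on the released spans (each span's end-slope, ×1/EI):
  span QR: point load 162.4 at a = 1.52: Pab(L + b)/(6LEI) = 450.3/EI
  span QR: triangular load, peak 15: w₀L³/(45EI) = 146.3/EI
  relative rotation θ_0 = (0 + 596.6)/EI = 596.6/EI
A unit hogging moment at Q produces rotation L₁/(3EI) + L₂/(3EI) = 4.867/EI.
Slope continuity at Q: θ_0 = M_Q·4.867/EI, so M_Q = 596.6/4.867 = 122.6 kN·m (hogging).

M_Q = 122.6 kN·m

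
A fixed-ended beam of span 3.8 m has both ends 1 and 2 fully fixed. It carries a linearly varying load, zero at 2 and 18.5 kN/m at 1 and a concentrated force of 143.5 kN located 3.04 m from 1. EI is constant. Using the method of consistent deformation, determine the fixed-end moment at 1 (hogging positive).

M_1 = 30.81 kN·m

Release both end moments; the primary structure is a simply-supported span 12 with redundants M_1 and M_2.
Simple-span end rotations at 1 and 2 under the given loads:
  at 1: triangular load, peak 18.5: w₀L³/(45EI) = 22.56/EI
  at 2: triangular load, peak 18.5: 7w₀L³/(360EI) = 19.74/EI
  at 1: point load 143.5 at a = 3.04: Pab(L + b)/(6LEI) = 66.31/EI
  at 2: point load 143.5 at a = 3.04: Pab(L + a)/(6LEI) = 99.46/EI
  θ_10 = 88.87/EI,  θ_20 = 119.2/EI
Flexibility coefficients: a unit moment at one end gives L/(3EI) there and L/(6EI) at the far end, so f₁₁ = f₂₂ = 1.267/EI and f₁₂ = f₂₁ = 0.6333/EI.
Compatibility — zero rotation at each built-in end:
  1.267 M_1 + 0.6333 M_2 = 88.87
  0.6333 M_1 + 1.267 M_2 = 119.2
Solving the pair gives M_1 = 30.81 kN·m and M_2 = 78.7 kN·m (hogging).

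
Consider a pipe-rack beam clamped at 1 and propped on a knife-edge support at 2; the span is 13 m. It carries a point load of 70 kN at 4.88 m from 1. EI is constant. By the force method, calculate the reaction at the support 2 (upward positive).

Remove the prop at 2; the released (primary) structure is a cantilever built in at 1.
Free-end deflection of the primary structure under the applied loading (downward +):
  point load 70 at a = 4.88: Pa²(3L − a)/(6EI) = 9480/EI
Tip deflection under a unit load at 2: L³/(3EI) = 732.3/EI.
Compatibility at 2: δ_0 − R_2·δ_{22} = 0, so R_2 = 9480/732.3 = 12.94 kN.

R_2 = 12.94 kN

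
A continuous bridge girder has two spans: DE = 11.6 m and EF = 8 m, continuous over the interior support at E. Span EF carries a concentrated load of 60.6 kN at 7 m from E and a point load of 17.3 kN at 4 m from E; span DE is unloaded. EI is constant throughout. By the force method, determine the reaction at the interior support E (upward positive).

Insert a hinge at E; M_E is the redundant, and each span becomes simply supported.
End slopes at the hinge E, treating each span as simply supported:
  span EF: point load 60.6 at a = 7: Pab(L + b)/(6LEI) = 79.54/EI
  span EF: point load 17.3 at a = 4: Pab(L + b)/(6LEI) = 69.2/EI
  relative rotation θ_0 = (0 + 148.7)/EI = 148.7/EI
A unit hogging moment at E produces rotation L₁/(3EI) + L₂/(3EI) = 6.533/EI.
Slope continuity at E: θ_0 = M_E·6.533/EI, so M_E = 148.7/6.533 = 22.77 kN·m (hogging).
Span DE, ΣM about D with M_E applied at E: R_E^{DE}·11.6 = 0 + 22.77, so R_E^{DE} = 1.963 kN and R_D = 0 − 1.963 = -1.963 kN.
Span EF, ΣM about F: R_E^{EF}·8 = 129.8 + 22.77, so R_E^{EF} = 19.07 kN and R_F = 77.9 − 19.07 = 58.83 kN.
R_E = 1.963 + 19.07 = 21.03 kN.

R_E = 21.03 kN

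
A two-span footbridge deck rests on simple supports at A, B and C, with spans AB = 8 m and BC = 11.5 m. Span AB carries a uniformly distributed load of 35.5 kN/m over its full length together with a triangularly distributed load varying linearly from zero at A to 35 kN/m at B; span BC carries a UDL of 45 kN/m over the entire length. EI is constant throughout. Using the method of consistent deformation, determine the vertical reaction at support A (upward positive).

Release continuity at B by inserting a hinge; the redundant is the internal moment M_B. The primary structure is two simply-supported spans AB and BC.
Rotations at B on the released spans (each span's end-slope, ×1/EI):
  span AB: UDL 35.5: wL³/(24EI) = 757.3/EI
  span AB: triangular load, peak 35: w₀L³/(45EI) = 398.2/EI
  span BC: UDL 45: wL³/(24EI) = 2852/EI
  relative rotation θ_0 = (1156 + 2852)/EI = 4007/EI
A unit hogging moment at B produces rotation L₁/(3EI) + L₂/(3EI) = 6.5/EI.
Slope continuity at B: θ_0 = M_B·6.5/EI, so M_B = 4007/6.5 = 616.5 kN·m (hogging).
Span AB, ΣM about A with M_B applied at B: R_B^{AB}·8 = 1883 + 616.5, so R_B^{AB} = 312.4 kN and R_A = 424 − 312.4 = 111.6 kN.

R_A = 111.6 kN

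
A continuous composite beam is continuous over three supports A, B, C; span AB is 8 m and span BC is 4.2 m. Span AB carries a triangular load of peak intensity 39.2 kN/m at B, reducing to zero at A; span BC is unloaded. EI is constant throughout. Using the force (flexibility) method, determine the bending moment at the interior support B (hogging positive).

Release continuity at B by inserting a hinge; the redundant is the internal moment M_B. The primary structure is two simply-supported spans AB and BC.
End slopes at the hinge B, treating each span as simply supported:
  span AB: triangular load, peak 39.2: w₀L³/(45EI) = 446/EI
  relative rotation θ_0 = (446 + 0)/EI = 446/EI
A unit hogging moment at B produces rotation L₁/(3EI) + L₂/(3EI) = 4.067/EI.
Compatibility: M_B·(L₁+L₂)/(3EI) = θ_0, giving M_B = 109.7 kN·m (hogging).

M_B = 109.7 kN·m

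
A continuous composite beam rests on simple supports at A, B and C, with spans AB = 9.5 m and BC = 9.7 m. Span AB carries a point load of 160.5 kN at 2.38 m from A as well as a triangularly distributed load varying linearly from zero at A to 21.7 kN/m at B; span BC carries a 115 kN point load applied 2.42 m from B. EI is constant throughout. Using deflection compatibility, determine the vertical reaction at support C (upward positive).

R_C = 3.378 kN

Release continuity at B by inserting a hinge; the redundant is the internal moment M_B. The primary structure is two simply-supported spans AB and BC.
Discontinuity in slope at B on the released structure — sum the simple-span end rotations:
  span AB: point load 160.5 at a = 2.38: Pab(L + a)/(6LEI) = 566.9/EI
  span AB: triangular load, peak 21.7: w₀L³/(45EI) = 413.4/EI
  span BC: point load 115 at a = 2.42: Pab(L + b)/(6LEI) = 591.1/EI
  relative rotation θ_0 = (980.3 + 591.1)/EI = 1571/EI
A unit hogging moment at B produces rotation L₁/(3EI) + L₂/(3EI) = 6.4/EI.
Compatibility: M_B·(L₁+L₂)/(3EI) = θ_0, giving M_B = 245.5 kN·m (hogging).
Span BC, ΣM about C: R_B^{BC}·9.7 = 837.2 + 245.5, so R_B^{BC} = 111.6 kN and R_C = 115 − 111.6 = 3.378 kN.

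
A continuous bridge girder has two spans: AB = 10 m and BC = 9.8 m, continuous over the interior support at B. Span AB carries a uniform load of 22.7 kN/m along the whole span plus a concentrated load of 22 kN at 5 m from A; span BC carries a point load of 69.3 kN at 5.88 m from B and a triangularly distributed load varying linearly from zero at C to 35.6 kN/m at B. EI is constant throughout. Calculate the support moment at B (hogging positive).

M_B = 333.4 kN·m

Take M_B as the redundant. Released structure: two simple spans AB and BC with a hinge at B.
Rotations at B on the released spans (each span's end-slope, ×1/EI):
  span AB: UDL 22.7: wL³/(24EI) = 945.8/EI
  span AB: point load 22 at a = 5: Pab(L + a)/(6LEI) = 137.5/EI
  span BC: point load 69.3 at a = 5.88: Pab(L + b)/(6LEI) = 372.7/EI
  span BC: triangular load, peak 35.6: w₀L³/(45EI) = 744.6/EI
  relative rotation θ_0 = (1083 + 1117)/EI = 2201/EI
A unit hogging moment at B produces rotation L₁/(3EI) + L₂/(3EI) = 6.6/EI.
Compatibility: M_B·(L₁+L₂)/(3EI) = θ_0, giving M_B = 333.4 kN·m (hogging).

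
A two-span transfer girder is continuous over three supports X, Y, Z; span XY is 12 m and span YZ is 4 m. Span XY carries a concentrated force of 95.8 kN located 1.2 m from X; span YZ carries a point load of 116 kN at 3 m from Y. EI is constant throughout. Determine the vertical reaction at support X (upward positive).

R_X = 81.53 kN

Take M_Y as the redundant. Released structure: two simple spans XY and YZ with a hinge at Y.
Discontinuity in slope at Y on the released structure — sum the simple-span end rotations:
  span XY: point load 95.8 at a = 1.2: Pab(L + a)/(6LEI) = 227.6/EI
  span YZ: point load 116 at a = 3: Pab(L + b)/(6LEI) = 72.5/EI
  relative rotation θ_0 = (227.6 + 72.5)/EI = 300.1/EI
A unit hogging moment at Y produces rotation L₁/(3EI) + L₂/(3EI) = 5.333/EI.
Compatibility: M_Y·(L₁+L₂)/(3EI) = θ_0, giving M_Y = 56.27 kN·m (hogging).
Span XY, ΣM about X with M_Y applied at Y: R_Y^{XY}·12 = 115 + 56.27, so R_Y^{XY} = 14.27 kN and R_X = 95.8 − 14.27 = 81.53 kN.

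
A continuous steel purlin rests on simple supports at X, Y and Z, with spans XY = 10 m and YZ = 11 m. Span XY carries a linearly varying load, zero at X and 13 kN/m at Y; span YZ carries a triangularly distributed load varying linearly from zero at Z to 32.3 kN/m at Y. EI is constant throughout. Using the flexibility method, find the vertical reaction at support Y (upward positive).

R_Y = 195.7 kN

Take M_Y as the redundant. Released structure: two simple spans XY and YZ with a hinge at Y.
End slopes at the hinge Y, treating each span as simply supported:
  span XY: triangular load, peak 13: w₀L³/(45EI) = 288.9/EI
  span YZ: triangular load, peak 32.3: w₀L³/(45EI) = 955.4/EI
  relative rotation θ_0 = (288.9 + 955.4)/EI = 1244/EI
A unit hogging moment at Y produces rotation L₁/(3EI) + L₂/(3EI) = 7/EI.
Compatibility: M_Y·(L₁+L₂)/(3EI) = θ_0, giving M_Y = 177.8 kN·m (hogging).
Span XY, ΣM about X with M_Y applied at Y: R_Y^{XY}·10 = 433.3 + 177.8, so R_Y^{XY} = 61.11 kN and R_X = 65 − 61.11 = 3.892 kN.
Span YZ, ΣM about Z: R_Y^{YZ}·11 = 1303 + 177.8, so R_Y^{YZ} = 134.6 kN and R_Z = 177.7 − 134.6 = 43.06 kN.
R_Y = 61.11 + 134.6 = 195.7 kN.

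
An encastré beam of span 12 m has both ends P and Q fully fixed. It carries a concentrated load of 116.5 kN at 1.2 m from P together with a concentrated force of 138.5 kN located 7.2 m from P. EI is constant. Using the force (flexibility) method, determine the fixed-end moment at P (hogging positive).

Release both end moments; the primary structure is a simply-supported span PQ with redundants M_P and M_Q.
End rotations of the released simple span under the applied load (×1/EI):
  at P: point load 116.5 at a = 1.2: Pab(L + b)/(6LEI) = 478.1/EI
  at Q: point load 116.5 at a = 1.2: Pab(L + a)/(6LEI) = 276.8/EI
  at P: point load 138.5 at a = 7.2: Pab(L + b)/(6LEI) = 1117/EI
  at Q: point load 138.5 at a = 7.2: Pab(L + a)/(6LEI) = 1276/EI
  θ_P0 = 1595/EI,  θ_Q0 = 1553/EI
Flexibility coefficients: a unit moment at one end gives L/(3EI) there and L/(6EI) at the far end, so f₁₁ = f₂₂ = 4/EI and f₁₂ = f₂₁ = 2/EI.
Compatibility — zero rotation at each built-in end:
  4 M_P + 2 M_Q = 1595
  2 M_P + 4 M_Q = 1553
Solving the pair gives M_P = 272.8 kN·m and M_Q = 251.9 kN·m (hogging).

M_P = 272.8 kN·m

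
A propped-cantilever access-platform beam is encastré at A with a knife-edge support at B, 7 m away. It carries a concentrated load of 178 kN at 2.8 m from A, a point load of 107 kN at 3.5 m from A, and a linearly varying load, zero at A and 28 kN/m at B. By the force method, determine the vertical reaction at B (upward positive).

R_B = 124.4 kN

Take the reaction at B as the redundant and release it; the primary structure is a cantilever fixed at A.
Primary-structure tip deflection at B by superposition:
  point load 178 at a = 2.8: Pa²(3L − a)/(6EI) = 4233/EI
  point load 107 at a = 3.5: Pa²(3L − a)/(6EI) = 3823/EI
  triangular load, peak 28 at the free end: 11w₀L⁴/(120EI) = 6163/EI
  δ_0 = 14219/EI
Tip deflection under a unit load at B: L³/(3EI) = 114.3/EI.
Compatibility at B: δ_0 − R_B·δ_{BB} = 0, so R_B = 14219/114.3 = 124.4 kN.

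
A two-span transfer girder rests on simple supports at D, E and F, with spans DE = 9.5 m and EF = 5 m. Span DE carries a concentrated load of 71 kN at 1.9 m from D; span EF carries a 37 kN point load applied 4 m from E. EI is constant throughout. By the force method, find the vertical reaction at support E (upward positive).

R_E = 36.42 kN

Insert a hinge at E; M_E is the redundant, and each span becomes simply supported.
End slopes at the hinge E, treating each span as simply supported:
  span DE: point load 71 at a = 1.9: Pab(L + a)/(6LEI) = 205/EI
  span EF: point load 37 at a = 4: Pab(L + b)/(6LEI) = 29.6/EI
  relative rotation θ_0 = (205 + 29.6)/EI = 234.6/EI
A unit hogging moment at E produces rotation L₁/(3EI) + L₂/(3EI) = 4.833/EI.
Slope continuity at E: θ_0 = M_E·4.833/EI, so M_E = 234.6/4.833 = 48.55 kN·m (hogging).
Span DE, ΣM about D with M_E applied at E: R_E^{DE}·9.5 = 134.9 + 48.55, so R_E^{DE} = 19.31 kN and R_D = 71 − 19.31 = 51.69 kN.
Span EF, ΣM about F: R_E^{EF}·5 = 37 + 48.55, so R_E^{EF} = 17.11 kN and R_F = 37 − 17.11 = 19.89 kN.
R_E = 19.31 + 17.11 = 36.42 kN.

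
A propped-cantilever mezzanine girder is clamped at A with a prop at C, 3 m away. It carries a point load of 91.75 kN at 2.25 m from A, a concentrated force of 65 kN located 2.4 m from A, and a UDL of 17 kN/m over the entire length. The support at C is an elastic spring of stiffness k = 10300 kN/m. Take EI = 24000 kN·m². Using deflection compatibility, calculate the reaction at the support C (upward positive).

Take the reaction at C as the redundant and release it; the primary structure is a cantilever fixed at A.
Downward deflection at the released point C due to the loads:
  point load 91.75 at a = 2.25: Pa²(3L − a)/(6EI) = 522.5/EI
  point load 65 at a = 2.4: Pa²(3L − a)/(6EI) = 411.8/EI
  UDL 17: wL⁴/(8EI) = 172.1/EI
  δ_0 = 1107/EI
Tip deflection under a unit load at C: L³/(3EI) = 9/EI.
With EI = 24000 kN·m²: δ_0 = 0.046105 m and δ_{CC} = 0.000375 m/kN.
Compatibility — the spring shortens by R_C/k under the reaction it provides: δ_0 − R_C·δ_{CC} = R_C/k. With 1/k = 0.000097 m/kN, R_C = δ_0 / (δ_{CC} + 1/k) = 0.046105 / (0.000375 + 0.000097) = 97.66 kN.

R_C = 97.66 kN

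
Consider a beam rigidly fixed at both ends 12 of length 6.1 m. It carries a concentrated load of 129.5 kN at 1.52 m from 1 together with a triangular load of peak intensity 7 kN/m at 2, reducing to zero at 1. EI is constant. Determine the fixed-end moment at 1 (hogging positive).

Release both end moments; the primary structure is a simply-supported span 12 with redundants M_1 and M_2.
On the primary (simply-supported) span, the end slopes from the loading are:
  at 1: point load 129.5 at a = 1.52: Pab(L + b)/(6LEI) = 263.1/EI
  at 2: point load 129.5 at a = 1.52: Pab(L + a)/(6LEI) = 187.7/EI
  at 1: triangular load, peak 7: 7w₀L³/(360EI) = 30.89/EI
  at 2: triangular load, peak 7: w₀L³/(45EI) = 35.31/EI
  θ_10 = 294/EI,  θ_20 = 223/EI
Flexibility coefficients: a unit moment at one end gives L/(3EI) there and L/(6EI) at the far end, so f₁₁ = f₂₂ = 2.033/EI and f₁₂ = f₂₁ = 1.017/EI.
Compatibility — zero rotation at each built-in end:
  2.033 M_1 + 1.017 M_2 = 294
  1.017 M_1 + 2.033 M_2 = 223
Solving the pair gives M_1 = 119.6 kN·m and M_2 = 49.85 kN·m (hogging).

M_1 = 119.6 kN·m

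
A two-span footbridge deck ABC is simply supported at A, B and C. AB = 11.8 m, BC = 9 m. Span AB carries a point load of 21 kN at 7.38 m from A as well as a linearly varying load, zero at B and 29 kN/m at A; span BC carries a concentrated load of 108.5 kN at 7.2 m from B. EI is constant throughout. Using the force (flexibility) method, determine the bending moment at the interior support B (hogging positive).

M_B = 201 kN·m

Take M_B as the redundant. Released structure: two simple spans AB and BC with a hinge at B.
Discontinuity in slope at B on the released structure — sum the simple-span end rotations:
  span AB: point load 21 at a = 7.38: Pab(L + a)/(6LEI) = 185.6/EI
  span AB: triangular load, peak 29: 7w₀L³/(360EI) = 926.5/EI
  span BC: point load 108.5 at a = 7.2: Pab(L + b)/(6LEI) = 281.2/EI
  relative rotation θ_0 = (1112 + 281.2)/EI = 1393/EI
A unit hogging moment at B produces rotation L₁/(3EI) + L₂/(3EI) = 6.933/EI.
Compatibility: M_B·(L₁+L₂)/(3EI) = θ_0, giving M_B = 201 kN·m (hogging).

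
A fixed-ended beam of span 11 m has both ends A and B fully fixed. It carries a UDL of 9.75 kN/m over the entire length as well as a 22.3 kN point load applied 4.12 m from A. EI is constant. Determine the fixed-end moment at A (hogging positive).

M_A = 134.3 kN·m

Release both end moments; the primary structure is a simply-supported span AB with redundants M_A and M_B.
Simple-span end rotations at A and B under the given loads:
  at A: UDL 9.75: wL³/(24EI) = 540.7/EI
  at B: UDL 9.75: wL³/(24EI) = 540.7/EI
  at A: point load 22.3 at a = 4.12: Pab(L + b)/(6LEI) = 171.2/EI
  at B: point load 22.3 at a = 4.12: Pab(L + a)/(6LEI) = 144.8/EI
  θ_A0 = 712/EI,  θ_B0 = 685.5/EI
Flexibility coefficients: a unit moment at one end gives L/(3EI) there and L/(6EI) at the far end, so f₁₁ = f₂₂ = 3.667/EI and f₁₂ = f₂₁ = 1.833/EI.
Compatibility — zero rotation at each built-in end:
  3.667 M_A + 1.833 M_B = 712
  1.833 M_A + 3.667 M_B = 685.5
Solving the pair gives M_A = 134.3 kN·m and M_B = 119.8 kN·m (hogging).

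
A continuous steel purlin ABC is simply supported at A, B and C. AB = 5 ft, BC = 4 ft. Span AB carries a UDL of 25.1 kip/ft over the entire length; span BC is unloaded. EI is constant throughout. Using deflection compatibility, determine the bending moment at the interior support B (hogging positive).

M_B = 43.58 kip·ft

Insert a hinge at B; M_B is the redundant, and each span becomes simply supported.
End slopes at the hinge B, treating each span as simply supported:
  span AB: UDL 25.1: wL³/(24EI) = 130.7/EI
  relative rotation θ_0 = (130.7 + 0)/EI = 130.7/EI
A unit hogging moment at B produces rotation L₁/(3EI) + L₂/(3EI) = 3/EI.
Slope continuity at B: θ_0 = M_B·3/EI, so M_B = 130.7/3 = 43.58 kip·ft (hogging).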